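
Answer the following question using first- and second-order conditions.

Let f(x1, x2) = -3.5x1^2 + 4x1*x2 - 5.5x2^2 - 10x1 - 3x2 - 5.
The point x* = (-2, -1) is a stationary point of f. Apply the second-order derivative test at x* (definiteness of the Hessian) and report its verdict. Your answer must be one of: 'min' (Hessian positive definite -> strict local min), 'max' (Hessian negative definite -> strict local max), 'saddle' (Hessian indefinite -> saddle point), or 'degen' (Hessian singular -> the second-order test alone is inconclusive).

Compute the Hessian H = grad^2 f:
  H = [[-7, 4], [4, -11]]
Verify stationarity: grad f(x*) = H x* + g = (0, 0).
Eigenvalues of H: -13.4721, -4.5279.
Both eigenvalues < 0, so H is negative definite -> x* is a strict local max.

max


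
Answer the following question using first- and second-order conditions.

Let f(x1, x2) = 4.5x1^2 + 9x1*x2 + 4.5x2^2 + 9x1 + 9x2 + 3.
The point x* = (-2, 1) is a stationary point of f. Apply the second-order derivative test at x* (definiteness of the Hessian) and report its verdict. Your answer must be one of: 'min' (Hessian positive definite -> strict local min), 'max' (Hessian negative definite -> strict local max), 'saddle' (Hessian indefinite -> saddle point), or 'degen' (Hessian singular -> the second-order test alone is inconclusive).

Compute the Hessian H = grad^2 f:
  H = [[9, 9], [9, 9]]
Verify stationarity: grad f(x*) = H x* + g = (0, 0).
Eigenvalues of H: 0, 18.
H has a zero eigenvalue (singular; positive semidefinite but not definite), so H is neither positive definite, negative definite, nor indefinite. The second-order test alone is inconclusive -> degen.
(Indeed, f is constant along the null direction of H through x*, so x* is not a strict local extremum.)

degen


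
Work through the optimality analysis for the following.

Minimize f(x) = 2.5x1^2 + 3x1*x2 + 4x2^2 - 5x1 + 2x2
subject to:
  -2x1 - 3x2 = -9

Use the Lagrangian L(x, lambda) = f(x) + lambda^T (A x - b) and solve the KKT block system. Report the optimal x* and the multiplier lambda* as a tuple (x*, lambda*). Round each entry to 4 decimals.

Form the Lagrangian:
  L(x, lambda) = (1/2) x^T Q x + c^T x + lambda^T (A x - b)
Stationarity (grad_x L = 0): Q x + c + A^T lambda = 0.
Primal feasibility: A x = b.

This gives the KKT block system:
  [ Q   A^T ] [ x     ]   [-c ]
  [ A    0  ] [ lambda ] = [ b ]

Solving the linear system:
  x*      = (2.9268, 1.0488)
  lambda* = (6.3902)
  f(x*)   = 22.4878

x* = (2.9268, 1.0488), lambda* = (6.3902)


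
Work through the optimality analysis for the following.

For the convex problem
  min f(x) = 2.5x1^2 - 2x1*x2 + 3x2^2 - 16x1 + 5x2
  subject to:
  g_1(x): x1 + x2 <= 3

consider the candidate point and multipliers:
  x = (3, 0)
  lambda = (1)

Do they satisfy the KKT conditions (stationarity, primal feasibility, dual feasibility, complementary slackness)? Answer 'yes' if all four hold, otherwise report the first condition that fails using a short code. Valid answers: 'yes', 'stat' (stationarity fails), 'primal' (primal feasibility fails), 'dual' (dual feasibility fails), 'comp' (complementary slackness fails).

Gradient of f: grad f(x) = Q x + c = (-1, -1)
Constraint values g_i(x) = a_i^T x - b_i:
  g_1((3, 0)) = 0
Stationarity residual: grad f(x) + sum_i lambda_i a_i = (0, 0)
  -> stationarity OK
Primal feasibility (all g_i <= 0): OK
Dual feasibility (all lambda_i >= 0): OK
Complementary slackness (lambda_i * g_i(x) = 0 for all i): OK

Verdict: yes, KKT holds.

yes


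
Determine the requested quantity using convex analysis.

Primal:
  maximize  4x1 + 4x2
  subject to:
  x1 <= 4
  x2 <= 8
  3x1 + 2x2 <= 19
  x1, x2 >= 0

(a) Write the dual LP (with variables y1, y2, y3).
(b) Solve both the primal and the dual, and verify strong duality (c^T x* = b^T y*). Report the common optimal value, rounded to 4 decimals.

The standard primal-dual pair for 'max c^T x s.t. A x <= b, x >= 0' is:
  Dual:  min b^T y  s.t.  A^T y >= c,  y >= 0.

So the dual LP is:
  minimize  4y1 + 8y2 + 19y3
  subject to:
    y1 + 3y3 >= 4
    y2 + 2y3 >= 4
    y1, y2, y3 >= 0

Solving the primal: x* = (1, 8).
  primal value c^T x* = 36.
Solving the dual: y* = (0, 1.3333, 1.3333).
  dual value b^T y* = 36.
Strong duality: c^T x* = b^T y*. Confirmed.

36


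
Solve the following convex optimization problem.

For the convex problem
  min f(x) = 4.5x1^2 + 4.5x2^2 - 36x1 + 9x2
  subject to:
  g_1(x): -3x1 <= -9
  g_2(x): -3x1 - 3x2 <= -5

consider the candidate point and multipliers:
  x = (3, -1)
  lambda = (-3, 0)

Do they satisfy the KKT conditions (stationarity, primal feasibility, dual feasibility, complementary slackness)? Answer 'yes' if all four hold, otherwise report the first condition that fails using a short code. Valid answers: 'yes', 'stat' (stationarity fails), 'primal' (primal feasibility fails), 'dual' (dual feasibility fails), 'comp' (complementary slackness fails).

Gradient of f: grad f(x) = Q x + c = (-9, 0)
Constraint values g_i(x) = a_i^T x - b_i:
  g_1((3, -1)) = 0
  g_2((3, -1)) = -1
Stationarity residual: grad f(x) + sum_i lambda_i a_i = (0, 0)
  -> stationarity OK
Primal feasibility (all g_i <= 0): OK
Dual feasibility (all lambda_i >= 0): FAILS
Complementary slackness (lambda_i * g_i(x) = 0 for all i): OK

Verdict: the first failing condition is dual_feasibility -> dual.

dual


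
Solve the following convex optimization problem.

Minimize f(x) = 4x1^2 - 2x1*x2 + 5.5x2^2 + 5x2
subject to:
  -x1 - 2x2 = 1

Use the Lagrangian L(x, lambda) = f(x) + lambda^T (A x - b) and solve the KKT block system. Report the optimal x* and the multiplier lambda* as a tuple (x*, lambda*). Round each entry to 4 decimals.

Form the Lagrangian:
  L(x, lambda) = (1/2) x^T Q x + c^T x + lambda^T (A x - b)
Stationarity (grad_x L = 0): Q x + c + A^T lambda = 0.
Primal feasibility: A x = b.

This gives the KKT block system:
  [ Q   A^T ] [ x     ]   [-c ]
  [ A    0  ] [ lambda ] = [ b ]

Solving the linear system:
  x*      = (-0.098, -0.451)
  lambda* = (0.1176)
  f(x*)   = -1.1863

x* = (-0.098, -0.451), lambda* = (0.1176)


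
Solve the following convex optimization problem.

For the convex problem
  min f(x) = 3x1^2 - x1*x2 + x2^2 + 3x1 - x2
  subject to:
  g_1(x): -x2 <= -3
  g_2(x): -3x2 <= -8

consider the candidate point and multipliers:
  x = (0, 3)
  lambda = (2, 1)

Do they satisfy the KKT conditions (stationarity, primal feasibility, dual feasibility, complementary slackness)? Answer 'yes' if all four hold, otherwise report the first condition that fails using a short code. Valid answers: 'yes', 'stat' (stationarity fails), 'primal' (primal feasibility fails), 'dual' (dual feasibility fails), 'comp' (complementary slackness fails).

Gradient of f: grad f(x) = Q x + c = (0, 5)
Constraint values g_i(x) = a_i^T x - b_i:
  g_1((0, 3)) = 0
  g_2((0, 3)) = -1
Stationarity residual: grad f(x) + sum_i lambda_i a_i = (0, 0)
  -> stationarity OK
Primal feasibility (all g_i <= 0): OK
Dual feasibility (all lambda_i >= 0): OK
Complementary slackness (lambda_i * g_i(x) = 0 for all i): FAILS

Verdict: the first failing condition is complementary_slackness -> comp.

comp


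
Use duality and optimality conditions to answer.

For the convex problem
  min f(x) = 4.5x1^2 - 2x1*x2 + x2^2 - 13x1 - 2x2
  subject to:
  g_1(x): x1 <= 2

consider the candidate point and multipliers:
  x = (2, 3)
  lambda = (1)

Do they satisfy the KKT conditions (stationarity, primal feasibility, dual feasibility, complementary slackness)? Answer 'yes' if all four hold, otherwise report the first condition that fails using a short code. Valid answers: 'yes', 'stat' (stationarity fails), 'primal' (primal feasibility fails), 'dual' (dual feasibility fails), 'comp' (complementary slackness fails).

Gradient of f: grad f(x) = Q x + c = (-1, 0)
Constraint values g_i(x) = a_i^T x - b_i:
  g_1((2, 3)) = 0
Stationarity residual: grad f(x) + sum_i lambda_i a_i = (0, 0)
  -> stationarity OK
Primal feasibility (all g_i <= 0): OK
Dual feasibility (all lambda_i >= 0): OK
Complementary slackness (lambda_i * g_i(x) = 0 for all i): OK

Verdict: yes, KKT holds.

yes


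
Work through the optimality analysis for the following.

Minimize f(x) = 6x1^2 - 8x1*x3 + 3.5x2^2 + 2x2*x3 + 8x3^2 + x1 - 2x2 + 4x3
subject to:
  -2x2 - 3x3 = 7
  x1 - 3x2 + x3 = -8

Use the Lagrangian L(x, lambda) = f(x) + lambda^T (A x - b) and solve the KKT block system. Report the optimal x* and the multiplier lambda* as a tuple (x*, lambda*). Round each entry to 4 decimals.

Form the Lagrangian:
  L(x, lambda) = (1/2) x^T Q x + c^T x + lambda^T (A x - b)
Stationarity (grad_x L = 0): Q x + c + A^T lambda = 0.
Primal feasibility: A x = b.

This gives the KKT block system:
  [ Q   A^T ] [ x     ]   [-c ]
  [ A    0  ] [ lambda ] = [ b ]

Solving the linear system:
  x*      = (-2.3461, 0.9056, -2.9371)
  lambda* = (-6.2522, 3.6565)
  f(x*)   = 28.5561

x* = (-2.3461, 0.9056, -2.9371), lambda* = (-6.2522, 3.6565)


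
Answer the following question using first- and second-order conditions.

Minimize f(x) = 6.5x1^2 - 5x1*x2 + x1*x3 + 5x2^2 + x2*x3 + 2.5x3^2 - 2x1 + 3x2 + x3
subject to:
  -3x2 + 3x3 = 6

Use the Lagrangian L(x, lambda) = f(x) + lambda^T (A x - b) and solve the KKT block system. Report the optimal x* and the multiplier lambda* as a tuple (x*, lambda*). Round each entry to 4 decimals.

Form the Lagrangian:
  L(x, lambda) = (1/2) x^T Q x + c^T x + lambda^T (A x - b)
Stationarity (grad_x L = 0): Q x + c + A^T lambda = 0.
Primal feasibility: A x = b.

This gives the KKT block system:
  [ Q   A^T ] [ x     ]   [-c ]
  [ A    0  ] [ lambda ] = [ b ]

Solving the linear system:
  x*      = (-0.3122, -1.0146, 0.9854)
  lambda* = (-1.5333)
  f(x*)   = 3.8829

x* = (-0.3122, -1.0146, 0.9854), lambda* = (-1.5333)


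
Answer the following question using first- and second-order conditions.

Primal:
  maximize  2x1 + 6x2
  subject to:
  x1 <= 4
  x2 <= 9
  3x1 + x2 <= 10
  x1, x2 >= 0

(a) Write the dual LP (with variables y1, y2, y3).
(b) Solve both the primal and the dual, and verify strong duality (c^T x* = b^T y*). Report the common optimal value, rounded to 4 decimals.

The standard primal-dual pair for 'max c^T x s.t. A x <= b, x >= 0' is:
  Dual:  min b^T y  s.t.  A^T y >= c,  y >= 0.

So the dual LP is:
  minimize  4y1 + 9y2 + 10y3
  subject to:
    y1 + 3y3 >= 2
    y2 + y3 >= 6
    y1, y2, y3 >= 0

Solving the primal: x* = (0.3333, 9).
  primal value c^T x* = 54.6667.
Solving the dual: y* = (0, 5.3333, 0.6667).
  dual value b^T y* = 54.6667.
Strong duality: c^T x* = b^T y*. Confirmed.

54.6667


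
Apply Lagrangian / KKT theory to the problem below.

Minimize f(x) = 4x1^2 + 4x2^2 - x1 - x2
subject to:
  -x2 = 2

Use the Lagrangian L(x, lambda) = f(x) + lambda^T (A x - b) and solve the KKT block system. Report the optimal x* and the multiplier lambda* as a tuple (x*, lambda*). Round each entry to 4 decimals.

Form the Lagrangian:
  L(x, lambda) = (1/2) x^T Q x + c^T x + lambda^T (A x - b)
Stationarity (grad_x L = 0): Q x + c + A^T lambda = 0.
Primal feasibility: A x = b.

This gives the KKT block system:
  [ Q   A^T ] [ x     ]   [-c ]
  [ A    0  ] [ lambda ] = [ b ]

Solving the linear system:
  x*      = (0.125, -2)
  lambda* = (-17)
  f(x*)   = 17.9375

x* = (0.125, -2), lambda* = (-17)


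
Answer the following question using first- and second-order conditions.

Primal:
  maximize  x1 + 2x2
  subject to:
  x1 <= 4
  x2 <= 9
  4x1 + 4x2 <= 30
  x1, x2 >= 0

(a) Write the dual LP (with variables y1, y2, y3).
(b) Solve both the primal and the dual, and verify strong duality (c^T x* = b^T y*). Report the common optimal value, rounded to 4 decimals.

The standard primal-dual pair for 'max c^T x s.t. A x <= b, x >= 0' is:
  Dual:  min b^T y  s.t.  A^T y >= c,  y >= 0.

So the dual LP is:
  minimize  4y1 + 9y2 + 30y3
  subject to:
    y1 + 4y3 >= 1
    y2 + 4y3 >= 2
    y1, y2, y3 >= 0

Solving the primal: x* = (0, 7.5).
  primal value c^T x* = 15.
Solving the dual: y* = (0, 0, 0.5).
  dual value b^T y* = 15.
Strong duality: c^T x* = b^T y*. Confirmed.

15


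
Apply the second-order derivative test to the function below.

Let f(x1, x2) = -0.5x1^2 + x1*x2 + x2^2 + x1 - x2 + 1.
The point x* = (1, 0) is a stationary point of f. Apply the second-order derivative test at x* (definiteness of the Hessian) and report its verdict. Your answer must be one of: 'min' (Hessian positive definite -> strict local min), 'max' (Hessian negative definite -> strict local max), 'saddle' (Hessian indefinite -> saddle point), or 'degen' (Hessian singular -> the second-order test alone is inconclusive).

Compute the Hessian H = grad^2 f:
  H = [[-1, 1], [1, 2]]
Verify stationarity: grad f(x*) = H x* + g = (0, 0).
Eigenvalues of H: -1.3028, 2.3028.
Eigenvalues have mixed signs, so H is indefinite -> x* is a saddle point.

saddle


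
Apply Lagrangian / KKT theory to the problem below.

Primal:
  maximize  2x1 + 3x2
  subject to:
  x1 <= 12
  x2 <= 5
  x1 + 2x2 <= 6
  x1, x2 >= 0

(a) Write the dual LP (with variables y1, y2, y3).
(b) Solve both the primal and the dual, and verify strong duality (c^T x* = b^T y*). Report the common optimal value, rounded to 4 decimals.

The standard primal-dual pair for 'max c^T x s.t. A x <= b, x >= 0' is:
  Dual:  min b^T y  s.t.  A^T y >= c,  y >= 0.

So the dual LP is:
  minimize  12y1 + 5y2 + 6y3
  subject to:
    y1 + y3 >= 2
    y2 + 2y3 >= 3
    y1, y2, y3 >= 0

Solving the primal: x* = (6, 0).
  primal value c^T x* = 12.
Solving the dual: y* = (0, 0, 2).
  dual value b^T y* = 12.
Strong duality: c^T x* = b^T y*. Confirmed.

12


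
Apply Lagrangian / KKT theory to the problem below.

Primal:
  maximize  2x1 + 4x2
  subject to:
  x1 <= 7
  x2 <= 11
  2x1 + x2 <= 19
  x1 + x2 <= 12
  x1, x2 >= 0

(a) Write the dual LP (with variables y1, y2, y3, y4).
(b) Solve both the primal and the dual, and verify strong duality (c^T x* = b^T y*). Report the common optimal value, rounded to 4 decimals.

The standard primal-dual pair for 'max c^T x s.t. A x <= b, x >= 0' is:
  Dual:  min b^T y  s.t.  A^T y >= c,  y >= 0.

So the dual LP is:
  minimize  7y1 + 11y2 + 19y3 + 12y4
  subject to:
    y1 + 2y3 + y4 >= 2
    y2 + y3 + y4 >= 4
    y1, y2, y3, y4 >= 0

Solving the primal: x* = (1, 11).
  primal value c^T x* = 46.
Solving the dual: y* = (0, 2, 0, 2).
  dual value b^T y* = 46.
Strong duality: c^T x* = b^T y*. Confirmed.

46


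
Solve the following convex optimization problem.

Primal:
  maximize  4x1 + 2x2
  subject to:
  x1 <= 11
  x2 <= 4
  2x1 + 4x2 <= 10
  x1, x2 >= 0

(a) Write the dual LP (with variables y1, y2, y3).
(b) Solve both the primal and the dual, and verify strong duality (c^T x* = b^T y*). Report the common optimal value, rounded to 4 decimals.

The standard primal-dual pair for 'max c^T x s.t. A x <= b, x >= 0' is:
  Dual:  min b^T y  s.t.  A^T y >= c,  y >= 0.

So the dual LP is:
  minimize  11y1 + 4y2 + 10y3
  subject to:
    y1 + 2y3 >= 4
    y2 + 4y3 >= 2
    y1, y2, y3 >= 0

Solving the primal: x* = (5, 0).
  primal value c^T x* = 20.
Solving the dual: y* = (0, 0, 2).
  dual value b^T y* = 20.
Strong duality: c^T x* = b^T y*. Confirmed.

20


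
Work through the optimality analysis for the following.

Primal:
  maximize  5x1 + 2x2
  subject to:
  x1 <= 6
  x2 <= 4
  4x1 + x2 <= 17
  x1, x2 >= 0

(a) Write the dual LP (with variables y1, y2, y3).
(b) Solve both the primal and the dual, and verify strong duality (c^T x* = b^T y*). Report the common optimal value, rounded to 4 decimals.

The standard primal-dual pair for 'max c^T x s.t. A x <= b, x >= 0' is:
  Dual:  min b^T y  s.t.  A^T y >= c,  y >= 0.

So the dual LP is:
  minimize  6y1 + 4y2 + 17y3
  subject to:
    y1 + 4y3 >= 5
    y2 + y3 >= 2
    y1, y2, y3 >= 0

Solving the primal: x* = (3.25, 4).
  primal value c^T x* = 24.25.
Solving the dual: y* = (0, 0.75, 1.25).
  dual value b^T y* = 24.25.
Strong duality: c^T x* = b^T y*. Confirmed.

24.25


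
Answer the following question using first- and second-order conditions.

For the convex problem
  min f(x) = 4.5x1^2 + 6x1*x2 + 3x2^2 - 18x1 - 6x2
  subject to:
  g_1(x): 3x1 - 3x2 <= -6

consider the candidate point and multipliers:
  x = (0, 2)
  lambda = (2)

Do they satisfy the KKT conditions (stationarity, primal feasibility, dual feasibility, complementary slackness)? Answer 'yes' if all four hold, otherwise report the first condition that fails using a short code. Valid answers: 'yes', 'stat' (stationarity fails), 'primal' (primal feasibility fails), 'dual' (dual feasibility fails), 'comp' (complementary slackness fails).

Gradient of f: grad f(x) = Q x + c = (-6, 6)
Constraint values g_i(x) = a_i^T x - b_i:
  g_1((0, 2)) = 0
Stationarity residual: grad f(x) + sum_i lambda_i a_i = (0, 0)
  -> stationarity OK
Primal feasibility (all g_i <= 0): OK
Dual feasibility (all lambda_i >= 0): OK
Complementary slackness (lambda_i * g_i(x) = 0 for all i): OK

Verdict: yes, KKT holds.

yes


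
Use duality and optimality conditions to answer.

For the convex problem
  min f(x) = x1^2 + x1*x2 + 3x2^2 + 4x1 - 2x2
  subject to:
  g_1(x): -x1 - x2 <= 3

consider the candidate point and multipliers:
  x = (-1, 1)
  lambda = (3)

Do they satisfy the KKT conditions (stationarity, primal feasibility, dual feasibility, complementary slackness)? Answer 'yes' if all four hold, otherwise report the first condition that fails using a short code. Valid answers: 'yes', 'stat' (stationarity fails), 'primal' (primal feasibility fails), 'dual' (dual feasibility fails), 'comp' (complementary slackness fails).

Gradient of f: grad f(x) = Q x + c = (3, 3)
Constraint values g_i(x) = a_i^T x - b_i:
  g_1((-1, 1)) = -3
Stationarity residual: grad f(x) + sum_i lambda_i a_i = (0, 0)
  -> stationarity OK
Primal feasibility (all g_i <= 0): OK
Dual feasibility (all lambda_i >= 0): OK
Complementary slackness (lambda_i * g_i(x) = 0 for all i): FAILS

Verdict: the first failing condition is complementary_slackness -> comp.

comp


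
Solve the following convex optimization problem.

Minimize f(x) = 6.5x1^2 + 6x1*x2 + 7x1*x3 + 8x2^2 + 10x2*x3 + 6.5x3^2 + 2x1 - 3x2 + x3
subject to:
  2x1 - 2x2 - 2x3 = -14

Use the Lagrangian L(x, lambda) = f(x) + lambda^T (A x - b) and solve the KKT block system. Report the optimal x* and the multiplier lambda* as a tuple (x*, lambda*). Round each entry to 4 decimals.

Form the Lagrangian:
  L(x, lambda) = (1/2) x^T Q x + c^T x + lambda^T (A x - b)
Stationarity (grad_x L = 0): Q x + c + A^T lambda = 0.
Primal feasibility: A x = b.

This gives the KKT block system:
  [ Q   A^T ] [ x     ]   [-c ]
  [ A    0  ] [ lambda ] = [ b ]

Solving the linear system:
  x*      = (-3.4506, 1.2442, 2.3052)
  lambda* = (9.6279)
  f(x*)   = 63.2311

x* = (-3.4506, 1.2442, 2.3052), lambda* = (9.6279)


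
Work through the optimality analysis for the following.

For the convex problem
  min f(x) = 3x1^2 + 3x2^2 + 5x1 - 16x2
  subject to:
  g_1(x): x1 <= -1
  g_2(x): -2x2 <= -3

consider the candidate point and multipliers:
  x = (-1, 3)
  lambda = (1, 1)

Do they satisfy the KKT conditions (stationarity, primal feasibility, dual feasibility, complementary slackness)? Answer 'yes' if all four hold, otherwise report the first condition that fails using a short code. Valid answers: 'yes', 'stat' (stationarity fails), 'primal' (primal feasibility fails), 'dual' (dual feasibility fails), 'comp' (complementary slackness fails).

Gradient of f: grad f(x) = Q x + c = (-1, 2)
Constraint values g_i(x) = a_i^T x - b_i:
  g_1((-1, 3)) = 0
  g_2((-1, 3)) = -3
Stationarity residual: grad f(x) + sum_i lambda_i a_i = (0, 0)
  -> stationarity OK
Primal feasibility (all g_i <= 0): OK
Dual feasibility (all lambda_i >= 0): OK
Complementary slackness (lambda_i * g_i(x) = 0 for all i): FAILS

Verdict: the first failing condition is complementary_slackness -> comp.

comp


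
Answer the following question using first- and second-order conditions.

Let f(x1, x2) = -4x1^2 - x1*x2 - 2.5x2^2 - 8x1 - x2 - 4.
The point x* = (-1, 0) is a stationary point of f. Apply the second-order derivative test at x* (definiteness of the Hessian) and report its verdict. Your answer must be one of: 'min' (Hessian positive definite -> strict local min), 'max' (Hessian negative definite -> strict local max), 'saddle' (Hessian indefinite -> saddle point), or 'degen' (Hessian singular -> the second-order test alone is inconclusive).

Compute the Hessian H = grad^2 f:
  H = [[-8, -1], [-1, -5]]
Verify stationarity: grad f(x*) = H x* + g = (0, 0).
Eigenvalues of H: -8.3028, -4.6972.
Both eigenvalues < 0, so H is negative definite -> x* is a strict local max.

max


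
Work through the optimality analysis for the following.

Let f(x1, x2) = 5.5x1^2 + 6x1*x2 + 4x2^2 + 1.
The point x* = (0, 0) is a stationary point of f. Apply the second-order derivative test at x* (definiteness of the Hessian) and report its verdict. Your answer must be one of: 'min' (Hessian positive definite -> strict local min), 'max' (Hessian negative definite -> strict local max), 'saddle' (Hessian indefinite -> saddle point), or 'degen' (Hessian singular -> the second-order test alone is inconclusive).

Compute the Hessian H = grad^2 f:
  H = [[11, 6], [6, 8]]
Verify stationarity: grad f(x*) = H x* + g = (0, 0).
Eigenvalues of H: 3.3153, 15.6847.
Both eigenvalues > 0, so H is positive definite -> x* is a strict local min.

min


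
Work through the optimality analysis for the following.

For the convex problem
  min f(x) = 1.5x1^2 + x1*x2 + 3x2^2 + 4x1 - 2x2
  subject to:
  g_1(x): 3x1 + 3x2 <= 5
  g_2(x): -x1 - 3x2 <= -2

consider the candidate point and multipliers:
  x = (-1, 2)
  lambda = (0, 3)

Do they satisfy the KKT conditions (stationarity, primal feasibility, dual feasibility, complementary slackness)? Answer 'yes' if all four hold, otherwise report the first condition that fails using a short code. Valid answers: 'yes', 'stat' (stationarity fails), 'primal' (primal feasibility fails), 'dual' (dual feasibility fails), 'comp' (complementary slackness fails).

Gradient of f: grad f(x) = Q x + c = (3, 9)
Constraint values g_i(x) = a_i^T x - b_i:
  g_1((-1, 2)) = -2
  g_2((-1, 2)) = -3
Stationarity residual: grad f(x) + sum_i lambda_i a_i = (0, 0)
  -> stationarity OK
Primal feasibility (all g_i <= 0): OK
Dual feasibility (all lambda_i >= 0): OK
Complementary slackness (lambda_i * g_i(x) = 0 for all i): FAILS

Verdict: the first failing condition is complementary_slackness -> comp.

comp


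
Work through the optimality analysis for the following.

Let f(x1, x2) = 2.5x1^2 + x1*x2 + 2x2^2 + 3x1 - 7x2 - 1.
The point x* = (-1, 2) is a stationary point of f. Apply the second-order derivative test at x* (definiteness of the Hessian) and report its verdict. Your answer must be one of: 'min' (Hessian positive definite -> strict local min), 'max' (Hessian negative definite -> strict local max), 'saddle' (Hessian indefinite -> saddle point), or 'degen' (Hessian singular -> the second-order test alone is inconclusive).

Compute the Hessian H = grad^2 f:
  H = [[5, 1], [1, 4]]
Verify stationarity: grad f(x*) = H x* + g = (0, 0).
Eigenvalues of H: 3.382, 5.618.
Both eigenvalues > 0, so H is positive definite -> x* is a strict local min.

min


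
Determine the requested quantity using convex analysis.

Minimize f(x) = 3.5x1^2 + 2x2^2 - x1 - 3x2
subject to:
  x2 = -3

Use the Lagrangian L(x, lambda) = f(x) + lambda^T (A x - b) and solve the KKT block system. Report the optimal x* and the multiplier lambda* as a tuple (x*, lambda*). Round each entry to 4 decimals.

Form the Lagrangian:
  L(x, lambda) = (1/2) x^T Q x + c^T x + lambda^T (A x - b)
Stationarity (grad_x L = 0): Q x + c + A^T lambda = 0.
Primal feasibility: A x = b.

This gives the KKT block system:
  [ Q   A^T ] [ x     ]   [-c ]
  [ A    0  ] [ lambda ] = [ b ]

Solving the linear system:
  x*      = (0.1429, -3)
  lambda* = (15)
  f(x*)   = 26.9286

x* = (0.1429, -3), lambda* = (15)


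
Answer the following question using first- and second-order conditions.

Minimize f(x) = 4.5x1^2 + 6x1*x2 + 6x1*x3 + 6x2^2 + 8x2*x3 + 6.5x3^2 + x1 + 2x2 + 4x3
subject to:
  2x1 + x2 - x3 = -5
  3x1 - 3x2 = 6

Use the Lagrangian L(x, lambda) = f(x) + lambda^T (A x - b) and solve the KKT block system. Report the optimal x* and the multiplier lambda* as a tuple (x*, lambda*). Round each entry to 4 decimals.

Form the Lagrangian:
  L(x, lambda) = (1/2) x^T Q x + c^T x + lambda^T (A x - b)
Stationarity (grad_x L = 0): Q x + c + A^T lambda = 0.
Primal feasibility: A x = b.

This gives the KKT block system:
  [ Q   A^T ] [ x     ]   [-c ]
  [ A    0  ] [ lambda ] = [ b ]

Solving the linear system:
  x*      = (-0.3846, -2.3846, 1.8462)
  lambda* = (6.6154, -2.5128)
  f(x*)   = 25.1923

x* = (-0.3846, -2.3846, 1.8462), lambda* = (6.6154, -2.5128)


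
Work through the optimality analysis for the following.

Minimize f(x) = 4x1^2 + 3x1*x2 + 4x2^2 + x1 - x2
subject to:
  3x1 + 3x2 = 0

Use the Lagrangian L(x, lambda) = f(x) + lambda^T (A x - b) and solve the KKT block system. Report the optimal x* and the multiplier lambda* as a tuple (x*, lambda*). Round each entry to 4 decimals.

Form the Lagrangian:
  L(x, lambda) = (1/2) x^T Q x + c^T x + lambda^T (A x - b)
Stationarity (grad_x L = 0): Q x + c + A^T lambda = 0.
Primal feasibility: A x = b.

This gives the KKT block system:
  [ Q   A^T ] [ x     ]   [-c ]
  [ A    0  ] [ lambda ] = [ b ]

Solving the linear system:
  x*      = (-0.2, 0.2)
  lambda* = (0)
  f(x*)   = -0.2

x* = (-0.2, 0.2), lambda* = (0)


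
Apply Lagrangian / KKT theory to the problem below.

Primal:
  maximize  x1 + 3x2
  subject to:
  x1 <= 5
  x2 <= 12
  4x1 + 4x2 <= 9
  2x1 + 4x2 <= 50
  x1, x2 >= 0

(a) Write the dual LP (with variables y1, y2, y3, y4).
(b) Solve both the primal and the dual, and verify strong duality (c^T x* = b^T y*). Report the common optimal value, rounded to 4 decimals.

The standard primal-dual pair for 'max c^T x s.t. A x <= b, x >= 0' is:
  Dual:  min b^T y  s.t.  A^T y >= c,  y >= 0.

So the dual LP is:
  minimize  5y1 + 12y2 + 9y3 + 50y4
  subject to:
    y1 + 4y3 + 2y4 >= 1
    y2 + 4y3 + 4y4 >= 3
    y1, y2, y3, y4 >= 0

Solving the primal: x* = (0, 2.25).
  primal value c^T x* = 6.75.
Solving the dual: y* = (0, 0, 0.75, 0).
  dual value b^T y* = 6.75.
Strong duality: c^T x* = b^T y*. Confirmed.

6.75


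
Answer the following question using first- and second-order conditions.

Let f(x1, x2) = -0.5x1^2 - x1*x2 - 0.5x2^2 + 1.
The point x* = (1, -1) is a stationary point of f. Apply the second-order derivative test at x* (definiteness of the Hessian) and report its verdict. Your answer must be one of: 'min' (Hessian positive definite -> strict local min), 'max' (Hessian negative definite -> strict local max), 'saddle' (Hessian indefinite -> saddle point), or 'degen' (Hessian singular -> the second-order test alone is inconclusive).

Compute the Hessian H = grad^2 f:
  H = [[-1, -1], [-1, -1]]
Verify stationarity: grad f(x*) = H x* + g = (0, 0).
Eigenvalues of H: -2, 0.
H has a zero eigenvalue (singular; negative semidefinite but not definite), so H is neither positive definite, negative definite, nor indefinite. The second-order test alone is inconclusive -> degen.
(Indeed, f is constant along the null direction of H through x*, so x* is not a strict local extremum.)

degen


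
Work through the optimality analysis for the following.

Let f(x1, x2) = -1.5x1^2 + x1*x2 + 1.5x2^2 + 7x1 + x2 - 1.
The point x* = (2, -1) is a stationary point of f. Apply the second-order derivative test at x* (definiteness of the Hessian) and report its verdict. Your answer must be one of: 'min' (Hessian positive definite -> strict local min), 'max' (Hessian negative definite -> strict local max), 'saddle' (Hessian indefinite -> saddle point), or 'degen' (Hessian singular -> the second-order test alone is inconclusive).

Compute the Hessian H = grad^2 f:
  H = [[-3, 1], [1, 3]]
Verify stationarity: grad f(x*) = H x* + g = (0, 0).
Eigenvalues of H: -3.1623, 3.1623.
Eigenvalues have mixed signs, so H is indefinite -> x* is a saddle point.

saddle


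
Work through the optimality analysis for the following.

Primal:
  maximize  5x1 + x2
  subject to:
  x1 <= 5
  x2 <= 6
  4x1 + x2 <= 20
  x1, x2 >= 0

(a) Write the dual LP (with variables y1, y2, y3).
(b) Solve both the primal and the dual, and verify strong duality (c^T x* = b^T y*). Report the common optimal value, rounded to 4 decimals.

The standard primal-dual pair for 'max c^T x s.t. A x <= b, x >= 0' is:
  Dual:  min b^T y  s.t.  A^T y >= c,  y >= 0.

So the dual LP is:
  minimize  5y1 + 6y2 + 20y3
  subject to:
    y1 + 4y3 >= 5
    y2 + y3 >= 1
    y1, y2, y3 >= 0

Solving the primal: x* = (5, 0).
  primal value c^T x* = 25.
Solving the dual: y* = (1, 0, 1).
  dual value b^T y* = 25.
Strong duality: c^T x* = b^T y*. Confirmed.

25


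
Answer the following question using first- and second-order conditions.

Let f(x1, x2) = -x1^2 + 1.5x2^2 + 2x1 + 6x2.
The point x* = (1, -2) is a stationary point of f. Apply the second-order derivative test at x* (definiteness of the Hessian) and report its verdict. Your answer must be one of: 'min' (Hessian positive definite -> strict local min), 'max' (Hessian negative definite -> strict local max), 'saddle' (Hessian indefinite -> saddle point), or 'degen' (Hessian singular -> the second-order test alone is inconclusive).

Compute the Hessian H = grad^2 f:
  H = [[-2, 0], [0, 3]]
Verify stationarity: grad f(x*) = H x* + g = (0, 0).
Eigenvalues of H: -2, 3.
Eigenvalues have mixed signs, so H is indefinite -> x* is a saddle point.

saddle


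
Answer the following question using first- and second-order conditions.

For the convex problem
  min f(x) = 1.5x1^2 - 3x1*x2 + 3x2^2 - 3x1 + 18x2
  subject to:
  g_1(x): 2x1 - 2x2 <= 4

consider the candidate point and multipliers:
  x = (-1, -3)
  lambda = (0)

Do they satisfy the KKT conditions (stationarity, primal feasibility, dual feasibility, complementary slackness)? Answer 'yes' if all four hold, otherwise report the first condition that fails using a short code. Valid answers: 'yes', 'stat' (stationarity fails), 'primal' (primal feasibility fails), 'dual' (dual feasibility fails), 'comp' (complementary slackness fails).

Gradient of f: grad f(x) = Q x + c = (3, 3)
Constraint values g_i(x) = a_i^T x - b_i:
  g_1((-1, -3)) = 0
Stationarity residual: grad f(x) + sum_i lambda_i a_i = (3, 3)
  -> stationarity FAILS
Primal feasibility (all g_i <= 0): OK
Dual feasibility (all lambda_i >= 0): OK
Complementary slackness (lambda_i * g_i(x) = 0 for all i): OK

Verdict: the first failing condition is stationarity -> stat.

stat


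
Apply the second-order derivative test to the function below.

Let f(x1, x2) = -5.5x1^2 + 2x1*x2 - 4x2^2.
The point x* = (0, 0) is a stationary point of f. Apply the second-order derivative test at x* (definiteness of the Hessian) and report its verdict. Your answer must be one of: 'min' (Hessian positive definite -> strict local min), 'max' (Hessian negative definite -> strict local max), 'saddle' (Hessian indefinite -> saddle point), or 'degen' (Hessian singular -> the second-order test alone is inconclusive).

Compute the Hessian H = grad^2 f:
  H = [[-11, 2], [2, -8]]
Verify stationarity: grad f(x*) = H x* + g = (0, 0).
Eigenvalues of H: -12, -7.
Both eigenvalues < 0, so H is negative definite -> x* is a strict local max.

max


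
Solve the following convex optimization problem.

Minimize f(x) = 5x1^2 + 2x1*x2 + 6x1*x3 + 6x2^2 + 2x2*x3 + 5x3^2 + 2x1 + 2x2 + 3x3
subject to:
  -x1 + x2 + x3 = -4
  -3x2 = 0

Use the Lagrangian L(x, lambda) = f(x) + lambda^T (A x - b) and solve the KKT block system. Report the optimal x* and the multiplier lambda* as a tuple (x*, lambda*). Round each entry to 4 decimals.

Form the Lagrangian:
  L(x, lambda) = (1/2) x^T Q x + c^T x + lambda^T (A x - b)
Stationarity (grad_x L = 0): Q x + c + A^T lambda = 0.
Primal feasibility: A x = b.

This gives the KKT block system:
  [ Q   A^T ] [ x     ]   [-c ]
  [ A    0  ] [ lambda ] = [ b ]

Solving the linear system:
  x*      = (1.8438, 0, -2.1562)
  lambda* = (7.5, 2.9583)
  f(x*)   = 13.6094

x* = (1.8438, 0, -2.1562), lambda* = (7.5, 2.9583)


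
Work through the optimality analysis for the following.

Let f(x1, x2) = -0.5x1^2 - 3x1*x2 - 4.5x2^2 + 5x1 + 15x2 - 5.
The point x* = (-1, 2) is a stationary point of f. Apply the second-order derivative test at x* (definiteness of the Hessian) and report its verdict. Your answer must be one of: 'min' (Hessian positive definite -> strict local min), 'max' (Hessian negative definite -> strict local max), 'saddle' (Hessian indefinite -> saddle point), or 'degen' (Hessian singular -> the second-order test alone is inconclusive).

Compute the Hessian H = grad^2 f:
  H = [[-1, -3], [-3, -9]]
Verify stationarity: grad f(x*) = H x* + g = (0, 0).
Eigenvalues of H: -10, 0.
H has a zero eigenvalue (singular; negative semidefinite but not definite), so H is neither positive definite, negative definite, nor indefinite. The second-order test alone is inconclusive -> degen.
(Indeed, f is constant along the null direction of H through x*, so x* is not a strict local extremum.)

degen


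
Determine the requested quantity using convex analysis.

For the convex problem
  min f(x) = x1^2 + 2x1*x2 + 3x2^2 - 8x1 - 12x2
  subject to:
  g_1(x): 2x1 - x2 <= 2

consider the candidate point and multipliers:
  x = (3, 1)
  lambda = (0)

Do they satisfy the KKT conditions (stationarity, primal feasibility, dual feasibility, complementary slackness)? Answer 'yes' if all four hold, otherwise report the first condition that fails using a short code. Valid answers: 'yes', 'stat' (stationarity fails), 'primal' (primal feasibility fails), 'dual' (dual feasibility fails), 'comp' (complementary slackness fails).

Gradient of f: grad f(x) = Q x + c = (0, 0)
Constraint values g_i(x) = a_i^T x - b_i:
  g_1((3, 1)) = 3
Stationarity residual: grad f(x) + sum_i lambda_i a_i = (0, 0)
  -> stationarity OK
Primal feasibility (all g_i <= 0): FAILS
Dual feasibility (all lambda_i >= 0): OK
Complementary slackness (lambda_i * g_i(x) = 0 for all i): OK

Verdict: the first failing condition is primal_feasibility -> primal.

primal


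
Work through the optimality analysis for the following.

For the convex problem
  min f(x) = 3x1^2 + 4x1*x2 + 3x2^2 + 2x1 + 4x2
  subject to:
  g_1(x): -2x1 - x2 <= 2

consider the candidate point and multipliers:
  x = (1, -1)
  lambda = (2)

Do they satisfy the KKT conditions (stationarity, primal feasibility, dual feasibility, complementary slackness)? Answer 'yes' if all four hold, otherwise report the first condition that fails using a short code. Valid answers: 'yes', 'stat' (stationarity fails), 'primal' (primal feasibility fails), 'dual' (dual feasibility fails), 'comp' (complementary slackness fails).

Gradient of f: grad f(x) = Q x + c = (4, 2)
Constraint values g_i(x) = a_i^T x - b_i:
  g_1((1, -1)) = -3
Stationarity residual: grad f(x) + sum_i lambda_i a_i = (0, 0)
  -> stationarity OK
Primal feasibility (all g_i <= 0): OK
Dual feasibility (all lambda_i >= 0): OK
Complementary slackness (lambda_i * g_i(x) = 0 for all i): FAILS

Verdict: the first failing condition is complementary_slackness -> comp.

comp


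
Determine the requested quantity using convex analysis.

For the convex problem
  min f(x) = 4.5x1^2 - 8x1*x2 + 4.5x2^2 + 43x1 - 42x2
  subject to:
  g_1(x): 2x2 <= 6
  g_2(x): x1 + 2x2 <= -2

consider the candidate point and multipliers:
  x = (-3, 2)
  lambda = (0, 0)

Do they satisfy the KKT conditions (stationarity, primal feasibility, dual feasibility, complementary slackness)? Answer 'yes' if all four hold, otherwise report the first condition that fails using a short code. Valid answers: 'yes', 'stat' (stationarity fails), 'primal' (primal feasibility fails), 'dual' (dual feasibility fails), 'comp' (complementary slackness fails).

Gradient of f: grad f(x) = Q x + c = (0, 0)
Constraint values g_i(x) = a_i^T x - b_i:
  g_1((-3, 2)) = -2
  g_2((-3, 2)) = 3
Stationarity residual: grad f(x) + sum_i lambda_i a_i = (0, 0)
  -> stationarity OK
Primal feasibility (all g_i <= 0): FAILS
Dual feasibility (all lambda_i >= 0): OK
Complementary slackness (lambda_i * g_i(x) = 0 for all i): OK

Verdict: the first failing condition is primal_feasibility -> primal.

primal


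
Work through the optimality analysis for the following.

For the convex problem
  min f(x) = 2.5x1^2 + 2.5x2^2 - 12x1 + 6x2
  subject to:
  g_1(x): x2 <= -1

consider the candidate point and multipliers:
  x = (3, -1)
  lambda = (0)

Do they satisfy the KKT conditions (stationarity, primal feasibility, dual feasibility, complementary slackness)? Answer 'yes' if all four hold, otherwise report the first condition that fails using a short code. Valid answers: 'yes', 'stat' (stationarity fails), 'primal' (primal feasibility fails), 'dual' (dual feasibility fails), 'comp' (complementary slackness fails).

Gradient of f: grad f(x) = Q x + c = (3, 1)
Constraint values g_i(x) = a_i^T x - b_i:
  g_1((3, -1)) = 0
Stationarity residual: grad f(x) + sum_i lambda_i a_i = (3, 1)
  -> stationarity FAILS
Primal feasibility (all g_i <= 0): OK
Dual feasibility (all lambda_i >= 0): OK
Complementary slackness (lambda_i * g_i(x) = 0 for all i): OK

Verdict: the first failing condition is stationarity -> stat.

stat


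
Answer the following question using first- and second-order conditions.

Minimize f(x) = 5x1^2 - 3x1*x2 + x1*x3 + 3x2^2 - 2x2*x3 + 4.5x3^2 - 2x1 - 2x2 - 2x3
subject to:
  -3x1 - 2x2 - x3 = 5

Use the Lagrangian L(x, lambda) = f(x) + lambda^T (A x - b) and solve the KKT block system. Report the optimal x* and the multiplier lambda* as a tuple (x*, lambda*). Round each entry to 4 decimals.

Form the Lagrangian:
  L(x, lambda) = (1/2) x^T Q x + c^T x + lambda^T (A x - b)
Stationarity (grad_x L = 0): Q x + c + A^T lambda = 0.
Primal feasibility: A x = b.

This gives the KKT block system:
  [ Q   A^T ] [ x     ]   [-c ]
  [ A    0  ] [ lambda ] = [ b ]

Solving the linear system:
  x*      = (-0.8898, -1.0612, -0.2082)
  lambda* = (-2.6408)
  f(x*)   = 8.7612

x* = (-0.8898, -1.0612, -0.2082), lambda* = (-2.6408)


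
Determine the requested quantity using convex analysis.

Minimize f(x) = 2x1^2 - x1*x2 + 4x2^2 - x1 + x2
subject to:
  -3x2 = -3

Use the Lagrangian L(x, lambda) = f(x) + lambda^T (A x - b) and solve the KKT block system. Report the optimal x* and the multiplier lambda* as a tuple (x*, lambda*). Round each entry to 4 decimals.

Form the Lagrangian:
  L(x, lambda) = (1/2) x^T Q x + c^T x + lambda^T (A x - b)
Stationarity (grad_x L = 0): Q x + c + A^T lambda = 0.
Primal feasibility: A x = b.

This gives the KKT block system:
  [ Q   A^T ] [ x     ]   [-c ]
  [ A    0  ] [ lambda ] = [ b ]

Solving the linear system:
  x*      = (0.5, 1)
  lambda* = (2.8333)
  f(x*)   = 4.5

x* = (0.5, 1), lambda* = (2.8333)


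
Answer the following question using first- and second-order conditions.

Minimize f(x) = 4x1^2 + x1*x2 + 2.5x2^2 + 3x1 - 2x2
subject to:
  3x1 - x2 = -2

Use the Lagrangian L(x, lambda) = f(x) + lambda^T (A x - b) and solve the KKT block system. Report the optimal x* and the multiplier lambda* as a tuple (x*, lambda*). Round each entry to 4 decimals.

Form the Lagrangian:
  L(x, lambda) = (1/2) x^T Q x + c^T x + lambda^T (A x - b)
Stationarity (grad_x L = 0): Q x + c + A^T lambda = 0.
Primal feasibility: A x = b.

This gives the KKT block system:
  [ Q   A^T ] [ x     ]   [-c ]
  [ A    0  ] [ lambda ] = [ b ]

Solving the linear system:
  x*      = (-0.4915, 0.5254)
  lambda* = (0.1356)
  f(x*)   = -1.1271

x* = (-0.4915, 0.5254), lambda* = (0.1356)


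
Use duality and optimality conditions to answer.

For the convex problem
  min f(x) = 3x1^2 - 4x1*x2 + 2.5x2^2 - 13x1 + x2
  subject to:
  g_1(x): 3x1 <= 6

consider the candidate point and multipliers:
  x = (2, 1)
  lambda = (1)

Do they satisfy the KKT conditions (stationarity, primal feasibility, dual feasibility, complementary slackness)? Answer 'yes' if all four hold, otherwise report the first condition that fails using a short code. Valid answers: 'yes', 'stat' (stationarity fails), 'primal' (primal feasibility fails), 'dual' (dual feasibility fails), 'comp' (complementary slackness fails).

Gradient of f: grad f(x) = Q x + c = (-5, -2)
Constraint values g_i(x) = a_i^T x - b_i:
  g_1((2, 1)) = 0
Stationarity residual: grad f(x) + sum_i lambda_i a_i = (-2, -2)
  -> stationarity FAILS
Primal feasibility (all g_i <= 0): OK
Dual feasibility (all lambda_i >= 0): OK
Complementary slackness (lambda_i * g_i(x) = 0 for all i): OK

Verdict: the first failing condition is stationarity -> stat.

stat
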